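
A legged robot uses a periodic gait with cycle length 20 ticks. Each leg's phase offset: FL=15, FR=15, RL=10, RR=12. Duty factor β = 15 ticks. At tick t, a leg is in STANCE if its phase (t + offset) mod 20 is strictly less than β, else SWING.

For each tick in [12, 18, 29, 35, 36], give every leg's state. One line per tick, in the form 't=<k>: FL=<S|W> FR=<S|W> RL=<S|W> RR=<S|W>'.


t=12: phase=(7,7,2,4) vs β=15 → FL=S FR=S RL=S RR=S
t=18: phase=(13,13,8,10) vs β=15 → FL=S FR=S RL=S RR=S
t=29: phase=(4,4,19,1) vs β=15 → FL=S FR=S RL=W RR=S
t=35: phase=(10,10,5,7) vs β=15 → FL=S FR=S RL=S RR=S
t=36: phase=(11,11,6,8) vs β=15 → FL=S FR=S RL=S RR=S

t=12: FL=S FR=S RL=S RR=S
t=18: FL=S FR=S RL=S RR=S
t=29: FL=S FR=S RL=W RR=S
t=35: FL=S FR=S RL=S RR=S
t=36: FL=S FR=S RL=S RR=S


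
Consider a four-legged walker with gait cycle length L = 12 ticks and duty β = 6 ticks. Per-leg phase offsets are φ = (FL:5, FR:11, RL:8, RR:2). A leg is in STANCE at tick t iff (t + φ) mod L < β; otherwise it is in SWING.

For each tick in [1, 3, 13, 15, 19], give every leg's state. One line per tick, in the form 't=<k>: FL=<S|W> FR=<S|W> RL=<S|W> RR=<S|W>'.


t=1: FL=W FR=S RL=W RR=S
t=3: FL=W FR=S RL=W RR=S
t=13: FL=W FR=S RL=W RR=S
t=15: FL=W FR=S RL=W RR=S
t=19: FL=S FR=W RL=S RR=W

t=1: phase=(6,0,9,3) vs β=6 → FL=W FR=S RL=W RR=S
t=3: phase=(8,2,11,5) vs β=6 → FL=W FR=S RL=W RR=S
t=13: phase=(6,0,9,3) vs β=6 → FL=W FR=S RL=W RR=S
t=15: phase=(8,2,11,5) vs β=6 → FL=W FR=S RL=W RR=S
t=19: phase=(0,6,3,9) vs β=6 → FL=S FR=W RL=S RR=W


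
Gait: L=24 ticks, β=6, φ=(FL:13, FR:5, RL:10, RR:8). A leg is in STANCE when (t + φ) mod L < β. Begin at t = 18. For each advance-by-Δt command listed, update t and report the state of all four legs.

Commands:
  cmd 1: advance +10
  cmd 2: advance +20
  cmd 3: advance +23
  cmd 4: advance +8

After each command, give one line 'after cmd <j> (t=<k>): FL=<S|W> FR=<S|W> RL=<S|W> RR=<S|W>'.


start t=18: FL=W FR=W RL=S RR=S
cmd 1: advance +10 → t=28, phase=(17,9,14,12) → FL=W FR=W RL=W RR=W
cmd 2: advance +20 → t=48, phase=(13,5,10,8) → FL=W FR=S RL=W RR=W
cmd 3: advance +23 → t=71, phase=(12,4,9,7) → FL=W FR=S RL=W RR=W
cmd 4: advance +8 → t=79, phase=(20,12,17,15) → FL=W FR=W RL=W RR=W

after cmd 1 (t=28): FL=W FR=W RL=W RR=W
after cmd 2 (t=48): FL=W FR=S RL=W RR=W
after cmd 3 (t=71): FL=W FR=S RL=W RR=W
after cmd 4 (t=79): FL=W FR=W RL=W RR=W


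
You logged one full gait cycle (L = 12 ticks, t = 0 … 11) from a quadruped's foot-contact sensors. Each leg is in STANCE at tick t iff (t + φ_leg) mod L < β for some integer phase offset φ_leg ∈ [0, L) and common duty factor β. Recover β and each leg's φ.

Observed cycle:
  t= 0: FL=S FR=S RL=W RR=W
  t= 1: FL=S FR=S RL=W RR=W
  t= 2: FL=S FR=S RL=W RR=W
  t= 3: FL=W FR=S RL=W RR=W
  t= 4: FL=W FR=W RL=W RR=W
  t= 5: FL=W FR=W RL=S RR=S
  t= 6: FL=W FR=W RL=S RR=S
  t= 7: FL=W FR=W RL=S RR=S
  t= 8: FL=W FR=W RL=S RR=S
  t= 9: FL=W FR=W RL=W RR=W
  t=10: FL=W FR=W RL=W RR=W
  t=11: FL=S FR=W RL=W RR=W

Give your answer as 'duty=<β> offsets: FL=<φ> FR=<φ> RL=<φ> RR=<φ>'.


duty=4 offsets: FL=1 FR=0 RL=7 RR=7

duty β = stance ticks per leg = 4
FL: stance ticks = 4; W→S at t=11 → φ=1
FR: stance ticks = 4; W→S at t=0 → φ=0
RL: stance ticks = 4; W→S at t=5 → φ=7
RR: stance ticks = 4; W→S at t=5 → φ=7


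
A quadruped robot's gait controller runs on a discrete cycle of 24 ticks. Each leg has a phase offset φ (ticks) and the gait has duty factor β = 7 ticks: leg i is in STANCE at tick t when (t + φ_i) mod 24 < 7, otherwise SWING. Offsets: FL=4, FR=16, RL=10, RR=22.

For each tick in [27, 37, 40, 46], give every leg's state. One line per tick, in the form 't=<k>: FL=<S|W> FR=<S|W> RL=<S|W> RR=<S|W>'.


t=27: phase=(7,19,13,1) vs β=7 → FL=W FR=W RL=W RR=S
t=37: phase=(17,5,23,11) vs β=7 → FL=W FR=S RL=W RR=W
t=40: phase=(20,8,2,14) vs β=7 → FL=W FR=W RL=S RR=W
t=46: phase=(2,14,8,20) vs β=7 → FL=S FR=W RL=W RR=W

t=27: FL=W FR=W RL=W RR=S
t=37: FL=W FR=S RL=W RR=W
t=40: FL=W FR=W RL=S RR=W
t=46: FL=S FR=W RL=W RR=W


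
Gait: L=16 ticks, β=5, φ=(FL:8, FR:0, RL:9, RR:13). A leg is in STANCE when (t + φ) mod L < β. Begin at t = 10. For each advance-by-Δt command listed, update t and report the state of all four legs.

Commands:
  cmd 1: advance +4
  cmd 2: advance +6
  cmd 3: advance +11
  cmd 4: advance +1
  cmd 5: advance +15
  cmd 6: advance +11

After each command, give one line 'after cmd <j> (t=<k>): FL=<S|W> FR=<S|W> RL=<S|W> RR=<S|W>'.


start t=10: FL=S FR=W RL=S RR=W
cmd 1: advance +4 → t=14, phase=(6,14,7,11) → FL=W FR=W RL=W RR=W
cmd 2: advance +6 → t=20, phase=(12,4,13,1) → FL=W FR=S RL=W RR=S
cmd 3: advance +11 → t=31, phase=(7,15,8,12) → FL=W FR=W RL=W RR=W
cmd 4: advance +1 → t=32, phase=(8,0,9,13) → FL=W FR=S RL=W RR=W
cmd 5: advance +15 → t=47, phase=(7,15,8,12) → FL=W FR=W RL=W RR=W
cmd 6: advance +11 → t=58, phase=(2,10,3,7) → FL=S FR=W RL=S RR=W

after cmd 1 (t=14): FL=W FR=W RL=W RR=W
after cmd 2 (t=20): FL=W FR=S RL=W RR=S
after cmd 3 (t=31): FL=W FR=W RL=W RR=W
after cmd 4 (t=32): FL=W FR=S RL=W RR=W
after cmd 5 (t=47): FL=W FR=W RL=W RR=W
after cmd 6 (t=58): FL=S FR=W RL=S RR=W


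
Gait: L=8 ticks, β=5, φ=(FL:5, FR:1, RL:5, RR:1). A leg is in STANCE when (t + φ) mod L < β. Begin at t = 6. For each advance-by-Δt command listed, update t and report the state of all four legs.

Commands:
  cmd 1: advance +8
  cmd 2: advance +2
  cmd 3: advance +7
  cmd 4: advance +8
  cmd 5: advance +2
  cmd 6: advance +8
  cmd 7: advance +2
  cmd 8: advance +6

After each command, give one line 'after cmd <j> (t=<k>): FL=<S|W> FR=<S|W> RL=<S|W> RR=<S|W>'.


start t=6: FL=S FR=W RL=S RR=W
cmd 1: advance +8 → t=14, phase=(3,7,3,7) → FL=S FR=W RL=S RR=W
cmd 2: advance +2 → t=16, phase=(5,1,5,1) → FL=W FR=S RL=W RR=S
cmd 3: advance +7 → t=23, phase=(4,0,4,0) → FL=S FR=S RL=S RR=S
cmd 4: advance +8 → t=31, phase=(4,0,4,0) → FL=S FR=S RL=S RR=S
cmd 5: advance +2 → t=33, phase=(6,2,6,2) → FL=W FR=S RL=W RR=S
cmd 6: advance +8 → t=41, phase=(6,2,6,2) → FL=W FR=S RL=W RR=S
cmd 7: advance +2 → t=43, phase=(0,4,0,4) → FL=S FR=S RL=S RR=S
cmd 8: advance +6 → t=49, phase=(6,2,6,2) → FL=W FR=S RL=W RR=S

after cmd 1 (t=14): FL=S FR=W RL=S RR=W
after cmd 2 (t=16): FL=W FR=S RL=W RR=S
after cmd 3 (t=23): FL=S FR=S RL=S RR=S
after cmd 4 (t=31): FL=S FR=S RL=S RR=S
after cmd 5 (t=33): FL=W FR=S RL=W RR=S
after cmd 6 (t=41): FL=W FR=S RL=W RR=S
after cmd 7 (t=43): FL=S FR=S RL=S RR=S
after cmd 8 (t=49): FL=W FR=S RL=W RR=S


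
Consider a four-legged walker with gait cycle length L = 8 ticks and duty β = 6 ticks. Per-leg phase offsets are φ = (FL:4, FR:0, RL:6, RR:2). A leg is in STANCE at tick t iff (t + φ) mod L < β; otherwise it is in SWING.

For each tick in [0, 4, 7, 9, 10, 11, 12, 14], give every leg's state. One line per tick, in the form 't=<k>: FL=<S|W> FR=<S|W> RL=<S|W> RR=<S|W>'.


t=0: phase=(4,0,6,2) vs β=6 → FL=S FR=S RL=W RR=S
t=4: phase=(0,4,2,6) vs β=6 → FL=S FR=S RL=S RR=W
t=7: phase=(3,7,5,1) vs β=6 → FL=S FR=W RL=S RR=S
t=9: phase=(5,1,7,3) vs β=6 → FL=S FR=S RL=W RR=S
t=10: phase=(6,2,0,4) vs β=6 → FL=W FR=S RL=S RR=S
t=11: phase=(7,3,1,5) vs β=6 → FL=W FR=S RL=S RR=S
t=12: phase=(0,4,2,6) vs β=6 → FL=S FR=S RL=S RR=W
t=14: phase=(2,6,4,0) vs β=6 → FL=S FR=W RL=S RR=S

t=0: FL=S FR=S RL=W RR=S
t=4: FL=S FR=S RL=S RR=W
t=7: FL=S FR=W RL=S RR=S
t=9: FL=S FR=S RL=W RR=S
t=10: FL=W FR=S RL=S RR=S
t=11: FL=W FR=S RL=S RR=S
t=12: FL=S FR=S RL=S RR=W
t=14: FL=S FR=W RL=S RR=S


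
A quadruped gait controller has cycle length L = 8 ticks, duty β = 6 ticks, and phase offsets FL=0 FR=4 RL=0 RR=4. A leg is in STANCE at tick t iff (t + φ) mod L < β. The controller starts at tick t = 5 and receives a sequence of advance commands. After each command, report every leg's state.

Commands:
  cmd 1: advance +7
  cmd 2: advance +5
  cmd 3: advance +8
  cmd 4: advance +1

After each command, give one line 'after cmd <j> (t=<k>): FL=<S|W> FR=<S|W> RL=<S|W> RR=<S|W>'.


after cmd 1 (t=12): FL=S FR=S RL=S RR=S
after cmd 2 (t=17): FL=S FR=S RL=S RR=S
after cmd 3 (t=25): FL=S FR=S RL=S RR=S
after cmd 4 (t=26): FL=S FR=W RL=S RR=W

start t=5: FL=S FR=S RL=S RR=S
cmd 1: advance +7 → t=12, phase=(4,0,4,0) → FL=S FR=S RL=S RR=S
cmd 2: advance +5 → t=17, phase=(1,5,1,5) → FL=S FR=S RL=S RR=S
cmd 3: advance +8 → t=25, phase=(1,5,1,5) → FL=S FR=S RL=S RR=S
cmd 4: advance +1 → t=26, phase=(2,6,2,6) → FL=S FR=W RL=S RR=W


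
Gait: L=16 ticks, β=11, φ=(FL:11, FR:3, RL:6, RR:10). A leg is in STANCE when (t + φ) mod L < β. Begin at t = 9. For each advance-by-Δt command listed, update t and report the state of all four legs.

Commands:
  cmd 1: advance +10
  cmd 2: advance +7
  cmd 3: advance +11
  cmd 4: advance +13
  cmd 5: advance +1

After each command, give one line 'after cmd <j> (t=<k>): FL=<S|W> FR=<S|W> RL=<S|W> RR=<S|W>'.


start t=9: FL=S FR=W RL=W RR=S
cmd 1: advance +10 → t=19, phase=(14,6,9,13) → FL=W FR=S RL=S RR=W
cmd 2: advance +7 → t=26, phase=(5,13,0,4) → FL=S FR=W RL=S RR=S
cmd 3: advance +11 → t=37, phase=(0,8,11,15) → FL=S FR=S RL=W RR=W
cmd 4: advance +13 → t=50, phase=(13,5,8,12) → FL=W FR=S RL=S RR=W
cmd 5: advance +1 → t=51, phase=(14,6,9,13) → FL=W FR=S RL=S RR=W

after cmd 1 (t=19): FL=W FR=S RL=S RR=W
after cmd 2 (t=26): FL=S FR=W RL=S RR=S
after cmd 3 (t=37): FL=S FR=S RL=W RR=W
after cmd 4 (t=50): FL=W FR=S RL=S RR=W
after cmd 5 (t=51): FL=W FR=S RL=S RR=W


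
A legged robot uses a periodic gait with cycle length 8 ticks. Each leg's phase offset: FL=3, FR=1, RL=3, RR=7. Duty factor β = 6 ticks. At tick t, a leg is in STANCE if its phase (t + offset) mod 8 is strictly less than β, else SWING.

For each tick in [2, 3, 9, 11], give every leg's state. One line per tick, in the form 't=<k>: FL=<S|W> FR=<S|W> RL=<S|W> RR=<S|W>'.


t=2: FL=S FR=S RL=S RR=S
t=3: FL=W FR=S RL=W RR=S
t=9: FL=S FR=S RL=S RR=S
t=11: FL=W FR=S RL=W RR=S

t=2: phase=(5,3,5,1) vs β=6 → FL=S FR=S RL=S RR=S
t=3: phase=(6,4,6,2) vs β=6 → FL=W FR=S RL=W RR=S
t=9: phase=(4,2,4,0) vs β=6 → FL=S FR=S RL=S RR=S
t=11: phase=(6,4,6,2) vs β=6 → FL=W FR=S RL=W RR=S


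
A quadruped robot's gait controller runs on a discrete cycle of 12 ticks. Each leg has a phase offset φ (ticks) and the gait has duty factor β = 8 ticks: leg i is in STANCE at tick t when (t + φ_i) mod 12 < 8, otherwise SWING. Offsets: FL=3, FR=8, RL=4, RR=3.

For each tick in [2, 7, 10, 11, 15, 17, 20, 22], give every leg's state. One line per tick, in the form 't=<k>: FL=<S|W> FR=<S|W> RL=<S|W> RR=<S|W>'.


t=2: FL=S FR=W RL=S RR=S
t=7: FL=W FR=S RL=W RR=W
t=10: FL=S FR=S RL=S RR=S
t=11: FL=S FR=S RL=S RR=S
t=15: FL=S FR=W RL=S RR=S
t=17: FL=W FR=S RL=W RR=W
t=20: FL=W FR=S RL=S RR=W
t=22: FL=S FR=S RL=S RR=S

t=2: phase=(5,10,6,5) vs β=8 → FL=S FR=W RL=S RR=S
t=7: phase=(10,3,11,10) vs β=8 → FL=W FR=S RL=W RR=W
t=10: phase=(1,6,2,1) vs β=8 → FL=S FR=S RL=S RR=S
t=11: phase=(2,7,3,2) vs β=8 → FL=S FR=S RL=S RR=S
t=15: phase=(6,11,7,6) vs β=8 → FL=S FR=W RL=S RR=S
t=17: phase=(8,1,9,8) vs β=8 → FL=W FR=S RL=W RR=W
t=20: phase=(11,4,0,11) vs β=8 → FL=W FR=S RL=S RR=W
t=22: phase=(1,6,2,1) vs β=8 → FL=S FR=S RL=S RR=S


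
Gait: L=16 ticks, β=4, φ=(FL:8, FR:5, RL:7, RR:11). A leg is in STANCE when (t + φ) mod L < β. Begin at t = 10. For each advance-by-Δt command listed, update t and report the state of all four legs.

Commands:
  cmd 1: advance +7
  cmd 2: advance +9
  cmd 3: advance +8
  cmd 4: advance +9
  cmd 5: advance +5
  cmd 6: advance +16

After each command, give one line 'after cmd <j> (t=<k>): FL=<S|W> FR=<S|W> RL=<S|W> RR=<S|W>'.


after cmd 1 (t=17): FL=W FR=W RL=W RR=W
after cmd 2 (t=26): FL=S FR=W RL=S RR=W
after cmd 3 (t=34): FL=W FR=W RL=W RR=W
after cmd 4 (t=43): FL=S FR=S RL=S RR=W
after cmd 5 (t=48): FL=W FR=W RL=W RR=W
after cmd 6 (t=64): FL=W FR=W RL=W RR=W

start t=10: FL=S FR=W RL=S RR=W
cmd 1: advance +7 → t=17, phase=(9,6,8,12) → FL=W FR=W RL=W RR=W
cmd 2: advance +9 → t=26, phase=(2,15,1,5) → FL=S FR=W RL=S RR=W
cmd 3: advance +8 → t=34, phase=(10,7,9,13) → FL=W FR=W RL=W RR=W
cmd 4: advance +9 → t=43, phase=(3,0,2,6) → FL=S FR=S RL=S RR=W
cmd 5: advance +5 → t=48, phase=(8,5,7,11) → FL=W FR=W RL=W RR=W
cmd 6: advance +16 → t=64, phase=(8,5,7,11) → FL=W FR=W RL=W RR=W


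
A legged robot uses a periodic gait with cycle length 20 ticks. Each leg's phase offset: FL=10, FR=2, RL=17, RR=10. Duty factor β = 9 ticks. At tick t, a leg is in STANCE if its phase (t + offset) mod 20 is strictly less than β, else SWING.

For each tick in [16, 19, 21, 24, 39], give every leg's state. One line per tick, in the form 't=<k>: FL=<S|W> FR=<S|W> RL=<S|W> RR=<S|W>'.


t=16: phase=(6,18,13,6) vs β=9 → FL=S FR=W RL=W RR=S
t=19: phase=(9,1,16,9) vs β=9 → FL=W FR=S RL=W RR=W
t=21: phase=(11,3,18,11) vs β=9 → FL=W FR=S RL=W RR=W
t=24: phase=(14,6,1,14) vs β=9 → FL=W FR=S RL=S RR=W
t=39: phase=(9,1,16,9) vs β=9 → FL=W FR=S RL=W RR=W

t=16: FL=S FR=W RL=W RR=S
t=19: FL=W FR=S RL=W RR=W
t=21: FL=W FR=S RL=W RR=W
t=24: FL=W FR=S RL=S RR=W
t=39: FL=W FR=S RL=W RR=W


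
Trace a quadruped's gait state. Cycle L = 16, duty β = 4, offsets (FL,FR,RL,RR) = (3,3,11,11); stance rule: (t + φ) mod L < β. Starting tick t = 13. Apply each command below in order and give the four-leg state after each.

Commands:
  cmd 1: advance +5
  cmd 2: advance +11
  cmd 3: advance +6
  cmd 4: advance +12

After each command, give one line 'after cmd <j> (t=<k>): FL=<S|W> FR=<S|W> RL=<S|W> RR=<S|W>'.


start t=13: FL=S FR=S RL=W RR=W
cmd 1: advance +5 → t=18, phase=(5,5,13,13) → FL=W FR=W RL=W RR=W
cmd 2: advance +11 → t=29, phase=(0,0,8,8) → FL=S FR=S RL=W RR=W
cmd 3: advance +6 → t=35, phase=(6,6,14,14) → FL=W FR=W RL=W RR=W
cmd 4: advance +12 → t=47, phase=(2,2,10,10) → FL=S FR=S RL=W RR=W

after cmd 1 (t=18): FL=W FR=W RL=W RR=W
after cmd 2 (t=29): FL=S FR=S RL=W RR=W
after cmd 3 (t=35): FL=W FR=W RL=W RR=W
after cmd 4 (t=47): FL=S FR=S RL=W RR=W


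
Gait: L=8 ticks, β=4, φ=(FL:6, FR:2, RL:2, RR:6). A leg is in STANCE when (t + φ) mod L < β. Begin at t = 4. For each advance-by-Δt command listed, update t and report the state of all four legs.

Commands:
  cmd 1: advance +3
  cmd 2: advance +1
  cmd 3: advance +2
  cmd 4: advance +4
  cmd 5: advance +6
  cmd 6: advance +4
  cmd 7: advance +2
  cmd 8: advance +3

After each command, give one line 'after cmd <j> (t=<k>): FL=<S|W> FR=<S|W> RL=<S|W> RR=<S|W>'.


start t=4: FL=S FR=W RL=W RR=S
cmd 1: advance +3 → t=7, phase=(5,1,1,5) → FL=W FR=S RL=S RR=W
cmd 2: advance +1 → t=8, phase=(6,2,2,6) → FL=W FR=S RL=S RR=W
cmd 3: advance +2 → t=10, phase=(0,4,4,0) → FL=S FR=W RL=W RR=S
cmd 4: advance +4 → t=14, phase=(4,0,0,4) → FL=W FR=S RL=S RR=W
cmd 5: advance +6 → t=20, phase=(2,6,6,2) → FL=S FR=W RL=W RR=S
cmd 6: advance +4 → t=24, phase=(6,2,2,6) → FL=W FR=S RL=S RR=W
cmd 7: advance +2 → t=26, phase=(0,4,4,0) → FL=S FR=W RL=W RR=S
cmd 8: advance +3 → t=29, phase=(3,7,7,3) → FL=S FR=W RL=W RR=S

after cmd 1 (t=7): FL=W FR=S RL=S RR=W
after cmd 2 (t=8): FL=W FR=S RL=S RR=W
after cmd 3 (t=10): FL=S FR=W RL=W RR=S
after cmd 4 (t=14): FL=W FR=S RL=S RR=W
after cmd 5 (t=20): FL=S FR=W RL=W RR=S
after cmd 6 (t=24): FL=W FR=S RL=S RR=W
after cmd 7 (t=26): FL=S FR=W RL=W RR=S
after cmd 8 (t=29): FL=S FR=W RL=W RR=S


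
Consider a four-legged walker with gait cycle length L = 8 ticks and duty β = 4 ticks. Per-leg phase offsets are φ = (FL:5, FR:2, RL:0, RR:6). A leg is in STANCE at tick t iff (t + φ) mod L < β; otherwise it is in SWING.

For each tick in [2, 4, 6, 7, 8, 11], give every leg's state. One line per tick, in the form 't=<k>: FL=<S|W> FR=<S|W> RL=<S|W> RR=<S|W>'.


t=2: phase=(7,4,2,0) vs β=4 → FL=W FR=W RL=S RR=S
t=4: phase=(1,6,4,2) vs β=4 → FL=S FR=W RL=W RR=S
t=6: phase=(3,0,6,4) vs β=4 → FL=S FR=S RL=W RR=W
t=7: phase=(4,1,7,5) vs β=4 → FL=W FR=S RL=W RR=W
t=8: phase=(5,2,0,6) vs β=4 → FL=W FR=S RL=S RR=W
t=11: phase=(0,5,3,1) vs β=4 → FL=S FR=W RL=S RR=S

t=2: FL=W FR=W RL=S RR=S
t=4: FL=S FR=W RL=W RR=S
t=6: FL=S FR=S RL=W RR=W
t=7: FL=W FR=S RL=W RR=W
t=8: FL=W FR=S RL=S RR=W
t=11: FL=S FR=W RL=S RR=S


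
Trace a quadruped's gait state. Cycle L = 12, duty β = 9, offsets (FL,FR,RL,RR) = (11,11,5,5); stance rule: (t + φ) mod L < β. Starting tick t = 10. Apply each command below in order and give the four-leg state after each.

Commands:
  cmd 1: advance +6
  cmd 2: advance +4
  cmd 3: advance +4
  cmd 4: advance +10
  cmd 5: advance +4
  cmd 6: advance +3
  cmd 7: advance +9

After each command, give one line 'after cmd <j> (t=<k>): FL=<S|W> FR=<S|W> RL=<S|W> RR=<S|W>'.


after cmd 1 (t=16): FL=S FR=S RL=W RR=W
after cmd 2 (t=20): FL=S FR=S RL=S RR=S
after cmd 3 (t=24): FL=W FR=W RL=S RR=S
after cmd 4 (t=34): FL=W FR=W RL=S RR=S
after cmd 5 (t=38): FL=S FR=S RL=S RR=S
after cmd 6 (t=41): FL=S FR=S RL=W RR=W
after cmd 7 (t=50): FL=S FR=S RL=S RR=S

start t=10: FL=W FR=W RL=S RR=S
cmd 1: advance +6 → t=16, phase=(3,3,9,9) → FL=S FR=S RL=W RR=W
cmd 2: advance +4 → t=20, phase=(7,7,1,1) → FL=S FR=S RL=S RR=S
cmd 3: advance +4 → t=24, phase=(11,11,5,5) → FL=W FR=W RL=S RR=S
cmd 4: advance +10 → t=34, phase=(9,9,3,3) → FL=W FR=W RL=S RR=S
cmd 5: advance +4 → t=38, phase=(1,1,7,7) → FL=S FR=S RL=S RR=S
cmd 6: advance +3 → t=41, phase=(4,4,10,10) → FL=S FR=S RL=W RR=W
cmd 7: advance +9 → t=50, phase=(1,1,7,7) → FL=S FR=S RL=S RR=S


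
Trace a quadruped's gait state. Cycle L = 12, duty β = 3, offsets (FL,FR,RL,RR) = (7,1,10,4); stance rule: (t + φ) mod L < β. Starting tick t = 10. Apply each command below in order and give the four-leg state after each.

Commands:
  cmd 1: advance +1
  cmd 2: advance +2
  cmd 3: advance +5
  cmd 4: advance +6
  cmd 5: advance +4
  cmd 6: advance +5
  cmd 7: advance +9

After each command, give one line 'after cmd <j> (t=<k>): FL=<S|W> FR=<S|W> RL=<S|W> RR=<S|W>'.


after cmd 1 (t=11): FL=W FR=S RL=W RR=W
after cmd 2 (t=13): FL=W FR=S RL=W RR=W
after cmd 3 (t=18): FL=S FR=W RL=W RR=W
after cmd 4 (t=24): FL=W FR=S RL=W RR=W
after cmd 5 (t=28): FL=W FR=W RL=S RR=W
after cmd 6 (t=33): FL=W FR=W RL=W RR=S
after cmd 7 (t=42): FL=S FR=W RL=W RR=W

start t=10: FL=W FR=W RL=W RR=S
cmd 1: advance +1 → t=11, phase=(6,0,9,3) → FL=W FR=S RL=W RR=W
cmd 2: advance +2 → t=13, phase=(8,2,11,5) → FL=W FR=S RL=W RR=W
cmd 3: advance +5 → t=18, phase=(1,7,4,10) → FL=S FR=W RL=W RR=W
cmd 4: advance +6 → t=24, phase=(7,1,10,4) → FL=W FR=S RL=W RR=W
cmd 5: advance +4 → t=28, phase=(11,5,2,8) → FL=W FR=W RL=S RR=W
cmd 6: advance +5 → t=33, phase=(4,10,7,1) → FL=W FR=W RL=W RR=S
cmd 7: advance +9 → t=42, phase=(1,7,4,10) → FL=S FR=W RL=W RR=W


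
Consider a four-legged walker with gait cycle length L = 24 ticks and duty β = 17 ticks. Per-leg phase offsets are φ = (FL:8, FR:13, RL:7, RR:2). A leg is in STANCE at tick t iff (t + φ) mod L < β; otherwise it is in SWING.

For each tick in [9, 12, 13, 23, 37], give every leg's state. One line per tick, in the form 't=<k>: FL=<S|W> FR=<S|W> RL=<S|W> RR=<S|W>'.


t=9: phase=(17,22,16,11) vs β=17 → FL=W FR=W RL=S RR=S
t=12: phase=(20,1,19,14) vs β=17 → FL=W FR=S RL=W RR=S
t=13: phase=(21,2,20,15) vs β=17 → FL=W FR=S RL=W RR=S
t=23: phase=(7,12,6,1) vs β=17 → FL=S FR=S RL=S RR=S
t=37: phase=(21,2,20,15) vs β=17 → FL=W FR=S RL=W RR=S

t=9: FL=W FR=W RL=S RR=S
t=12: FL=W FR=S RL=W RR=S
t=13: FL=W FR=S RL=W RR=S
t=23: FL=S FR=S RL=S RR=S
t=37: FL=W FR=S RL=W RR=S


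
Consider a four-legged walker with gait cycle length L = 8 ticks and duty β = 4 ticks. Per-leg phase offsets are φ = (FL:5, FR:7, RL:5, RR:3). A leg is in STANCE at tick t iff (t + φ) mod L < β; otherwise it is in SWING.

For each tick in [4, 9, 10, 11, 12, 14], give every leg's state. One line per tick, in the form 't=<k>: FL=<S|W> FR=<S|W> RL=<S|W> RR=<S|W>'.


t=4: FL=S FR=S RL=S RR=W
t=9: FL=W FR=S RL=W RR=W
t=10: FL=W FR=S RL=W RR=W
t=11: FL=S FR=S RL=S RR=W
t=12: FL=S FR=S RL=S RR=W
t=14: FL=S FR=W RL=S RR=S

t=4: phase=(1,3,1,7) vs β=4 → FL=S FR=S RL=S RR=W
t=9: phase=(6,0,6,4) vs β=4 → FL=W FR=S RL=W RR=W
t=10: phase=(7,1,7,5) vs β=4 → FL=W FR=S RL=W RR=W
t=11: phase=(0,2,0,6) vs β=4 → FL=S FR=S RL=S RR=W
t=12: phase=(1,3,1,7) vs β=4 → FL=S FR=S RL=S RR=W
t=14: phase=(3,5,3,1) vs β=4 → FL=S FR=W RL=S RR=S


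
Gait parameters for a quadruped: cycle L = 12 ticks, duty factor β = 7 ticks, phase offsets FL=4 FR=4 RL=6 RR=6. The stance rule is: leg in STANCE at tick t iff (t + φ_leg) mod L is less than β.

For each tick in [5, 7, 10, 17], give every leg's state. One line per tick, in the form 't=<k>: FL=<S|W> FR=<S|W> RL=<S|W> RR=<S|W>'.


t=5: FL=W FR=W RL=W RR=W
t=7: FL=W FR=W RL=S RR=S
t=10: FL=S FR=S RL=S RR=S
t=17: FL=W FR=W RL=W RR=W

t=5: phase=(9,9,11,11) vs β=7 → FL=W FR=W RL=W RR=W
t=7: phase=(11,11,1,1) vs β=7 → FL=W FR=W RL=S RR=S
t=10: phase=(2,2,4,4) vs β=7 → FL=S FR=S RL=S RR=S
t=17: phase=(9,9,11,11) vs β=7 → FL=W FR=W RL=W RR=W


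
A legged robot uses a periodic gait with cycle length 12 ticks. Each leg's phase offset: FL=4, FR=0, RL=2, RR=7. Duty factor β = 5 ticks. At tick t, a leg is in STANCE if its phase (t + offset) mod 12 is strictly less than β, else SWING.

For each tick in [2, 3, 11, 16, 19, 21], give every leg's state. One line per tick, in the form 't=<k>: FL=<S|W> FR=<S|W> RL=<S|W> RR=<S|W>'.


t=2: phase=(6,2,4,9) vs β=5 → FL=W FR=S RL=S RR=W
t=3: phase=(7,3,5,10) vs β=5 → FL=W FR=S RL=W RR=W
t=11: phase=(3,11,1,6) vs β=5 → FL=S FR=W RL=S RR=W
t=16: phase=(8,4,6,11) vs β=5 → FL=W FR=S RL=W RR=W
t=19: phase=(11,7,9,2) vs β=5 → FL=W FR=W RL=W RR=S
t=21: phase=(1,9,11,4) vs β=5 → FL=S FR=W RL=W RR=S

t=2: FL=W FR=S RL=S RR=W
t=3: FL=W FR=S RL=W RR=W
t=11: FL=S FR=W RL=S RR=W
t=16: FL=W FR=S RL=W RR=W
t=19: FL=W FR=W RL=W RR=S
t=21: FL=S FR=W RL=W RR=S


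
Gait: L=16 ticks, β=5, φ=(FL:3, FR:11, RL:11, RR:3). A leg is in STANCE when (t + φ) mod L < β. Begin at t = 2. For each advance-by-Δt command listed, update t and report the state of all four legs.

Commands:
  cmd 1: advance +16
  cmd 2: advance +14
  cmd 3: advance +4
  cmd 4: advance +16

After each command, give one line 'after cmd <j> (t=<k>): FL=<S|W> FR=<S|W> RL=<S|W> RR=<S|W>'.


after cmd 1 (t=18): FL=W FR=W RL=W RR=W
after cmd 2 (t=32): FL=S FR=W RL=W RR=S
after cmd 3 (t=36): FL=W FR=W RL=W RR=W
after cmd 4 (t=52): FL=W FR=W RL=W RR=W

start t=2: FL=W FR=W RL=W RR=W
cmd 1: advance +16 → t=18, phase=(5,13,13,5) → FL=W FR=W RL=W RR=W
cmd 2: advance +14 → t=32, phase=(3,11,11,3) → FL=S FR=W RL=W RR=S
cmd 3: advance +4 → t=36, phase=(7,15,15,7) → FL=W FR=W RL=W RR=W
cmd 4: advance +16 → t=52, phase=(7,15,15,7) → FL=W FR=W RL=W RR=W


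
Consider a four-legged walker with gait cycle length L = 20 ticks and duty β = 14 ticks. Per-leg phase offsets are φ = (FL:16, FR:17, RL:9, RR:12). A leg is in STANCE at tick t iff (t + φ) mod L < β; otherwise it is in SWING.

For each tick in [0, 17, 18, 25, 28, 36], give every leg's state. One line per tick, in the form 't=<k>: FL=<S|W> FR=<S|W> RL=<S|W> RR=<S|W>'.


t=0: phase=(16,17,9,12) vs β=14 → FL=W FR=W RL=S RR=S
t=17: phase=(13,14,6,9) vs β=14 → FL=S FR=W RL=S RR=S
t=18: phase=(14,15,7,10) vs β=14 → FL=W FR=W RL=S RR=S
t=25: phase=(1,2,14,17) vs β=14 → FL=S FR=S RL=W RR=W
t=28: phase=(4,5,17,0) vs β=14 → FL=S FR=S RL=W RR=S
t=36: phase=(12,13,5,8) vs β=14 → FL=S FR=S RL=S RR=S

t=0: FL=W FR=W RL=S RR=S
t=17: FL=S FR=W RL=S RR=S
t=18: FL=W FR=W RL=S RR=S
t=25: FL=S FR=S RL=W RR=W
t=28: FL=S FR=S RL=W RR=S
t=36: FL=S FR=S RL=S RR=S


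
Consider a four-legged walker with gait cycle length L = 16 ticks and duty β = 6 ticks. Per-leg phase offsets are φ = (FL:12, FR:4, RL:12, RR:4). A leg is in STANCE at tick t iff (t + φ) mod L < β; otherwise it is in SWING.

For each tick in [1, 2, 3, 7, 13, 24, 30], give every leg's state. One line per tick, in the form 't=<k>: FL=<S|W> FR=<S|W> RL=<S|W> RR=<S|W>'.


t=1: phase=(13,5,13,5) vs β=6 → FL=W FR=S RL=W RR=S
t=2: phase=(14,6,14,6) vs β=6 → FL=W FR=W RL=W RR=W
t=3: phase=(15,7,15,7) vs β=6 → FL=W FR=W RL=W RR=W
t=7: phase=(3,11,3,11) vs β=6 → FL=S FR=W RL=S RR=W
t=13: phase=(9,1,9,1) vs β=6 → FL=W FR=S RL=W RR=S
t=24: phase=(4,12,4,12) vs β=6 → FL=S FR=W RL=S RR=W
t=30: phase=(10,2,10,2) vs β=6 → FL=W FR=S RL=W RR=S

t=1: FL=W FR=S RL=W RR=S
t=2: FL=W FR=W RL=W RR=W
t=3: FL=W FR=W RL=W RR=W
t=7: FL=S FR=W RL=S RR=W
t=13: FL=W FR=S RL=W RR=S
t=24: FL=S FR=W RL=S RR=W
t=30: FL=W FR=S RL=W RR=S


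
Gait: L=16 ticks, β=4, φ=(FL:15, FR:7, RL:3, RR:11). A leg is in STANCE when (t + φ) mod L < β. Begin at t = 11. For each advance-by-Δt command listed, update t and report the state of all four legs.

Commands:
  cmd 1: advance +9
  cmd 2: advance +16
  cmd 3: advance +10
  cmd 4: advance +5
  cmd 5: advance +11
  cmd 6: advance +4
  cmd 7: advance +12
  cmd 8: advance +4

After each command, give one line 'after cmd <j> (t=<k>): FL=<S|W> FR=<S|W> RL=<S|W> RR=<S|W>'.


after cmd 1 (t=20): FL=S FR=W RL=W RR=W
after cmd 2 (t=36): FL=S FR=W RL=W RR=W
after cmd 3 (t=46): FL=W FR=W RL=S RR=W
after cmd 4 (t=51): FL=S FR=W RL=W RR=W
after cmd 5 (t=62): FL=W FR=W RL=S RR=W
after cmd 6 (t=66): FL=S FR=W RL=W RR=W
after cmd 7 (t=78): FL=W FR=W RL=S RR=W
after cmd 8 (t=82): FL=S FR=W RL=W RR=W

start t=11: FL=W FR=S RL=W RR=W
cmd 1: advance +9 → t=20, phase=(3,11,7,15) → FL=S FR=W RL=W RR=W
cmd 2: advance +16 → t=36, phase=(3,11,7,15) → FL=S FR=W RL=W RR=W
cmd 3: advance +10 → t=46, phase=(13,5,1,9) → FL=W FR=W RL=S RR=W
cmd 4: advance +5 → t=51, phase=(2,10,6,14) → FL=S FR=W RL=W RR=W
cmd 5: advance +11 → t=62, phase=(13,5,1,9) → FL=W FR=W RL=S RR=W
cmd 6: advance +4 → t=66, phase=(1,9,5,13) → FL=S FR=W RL=W RR=W
cmd 7: advance +12 → t=78, phase=(13,5,1,9) → FL=W FR=W RL=S RR=W
cmd 8: advance +4 → t=82, phase=(1,9,5,13) → FL=S FR=W RL=W RR=W


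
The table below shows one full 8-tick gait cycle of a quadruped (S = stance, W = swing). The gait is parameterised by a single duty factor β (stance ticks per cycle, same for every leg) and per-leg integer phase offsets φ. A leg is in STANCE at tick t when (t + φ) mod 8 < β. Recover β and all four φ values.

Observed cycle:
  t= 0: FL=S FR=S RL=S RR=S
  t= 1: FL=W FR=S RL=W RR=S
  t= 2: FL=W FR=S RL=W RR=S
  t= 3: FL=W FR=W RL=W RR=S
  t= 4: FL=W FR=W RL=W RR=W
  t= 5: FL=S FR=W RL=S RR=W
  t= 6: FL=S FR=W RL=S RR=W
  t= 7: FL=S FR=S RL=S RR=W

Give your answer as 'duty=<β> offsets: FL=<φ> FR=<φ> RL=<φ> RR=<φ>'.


duty β = stance ticks per leg = 4
FL: stance ticks = 4; W→S at t=5 → φ=3
FR: stance ticks = 4; W→S at t=7 → φ=1
RL: stance ticks = 4; W→S at t=5 → φ=3
RR: stance ticks = 4; W→S at t=0 → φ=0

duty=4 offsets: FL=3 FR=1 RL=3 RR=0


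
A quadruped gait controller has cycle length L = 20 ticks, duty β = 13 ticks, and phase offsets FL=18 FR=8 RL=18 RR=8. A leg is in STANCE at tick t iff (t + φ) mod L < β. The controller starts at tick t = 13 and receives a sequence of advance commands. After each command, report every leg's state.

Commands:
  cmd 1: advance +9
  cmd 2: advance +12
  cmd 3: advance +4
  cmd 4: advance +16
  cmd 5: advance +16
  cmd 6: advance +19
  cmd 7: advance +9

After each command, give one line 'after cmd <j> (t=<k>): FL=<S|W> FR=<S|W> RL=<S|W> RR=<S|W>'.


after cmd 1 (t=22): FL=S FR=S RL=S RR=S
after cmd 2 (t=34): FL=S FR=S RL=S RR=S
after cmd 3 (t=38): FL=W FR=S RL=W RR=S
after cmd 4 (t=54): FL=S FR=S RL=S RR=S
after cmd 5 (t=70): FL=S FR=W RL=S RR=W
after cmd 6 (t=89): FL=S FR=W RL=S RR=W
after cmd 7 (t=98): FL=W FR=S RL=W RR=S

start t=13: FL=S FR=S RL=S RR=S
cmd 1: advance +9 → t=22, phase=(0,10,0,10) → FL=S FR=S RL=S RR=S
cmd 2: advance +12 → t=34, phase=(12,2,12,2) → FL=S FR=S RL=S RR=S
cmd 3: advance +4 → t=38, phase=(16,6,16,6) → FL=W FR=S RL=W RR=S
cmd 4: advance +16 → t=54, phase=(12,2,12,2) → FL=S FR=S RL=S RR=S
cmd 5: advance +16 → t=70, phase=(8,18,8,18) → FL=S FR=W RL=S RR=W
cmd 6: advance +19 → t=89, phase=(7,17,7,17) → FL=S FR=W RL=S RR=W
cmd 7: advance +9 → t=98, phase=(16,6,16,6) → FL=W FR=S RL=W RR=S


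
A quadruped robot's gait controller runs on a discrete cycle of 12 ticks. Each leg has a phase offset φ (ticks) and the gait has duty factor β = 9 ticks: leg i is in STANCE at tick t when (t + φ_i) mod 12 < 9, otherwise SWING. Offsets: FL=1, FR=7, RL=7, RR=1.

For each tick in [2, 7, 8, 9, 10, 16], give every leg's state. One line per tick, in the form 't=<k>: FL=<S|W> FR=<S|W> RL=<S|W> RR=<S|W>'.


t=2: FL=S FR=W RL=W RR=S
t=7: FL=S FR=S RL=S RR=S
t=8: FL=W FR=S RL=S RR=W
t=9: FL=W FR=S RL=S RR=W
t=10: FL=W FR=S RL=S RR=W
t=16: FL=S FR=W RL=W RR=S

t=2: phase=(3,9,9,3) vs β=9 → FL=S FR=W RL=W RR=S
t=7: phase=(8,2,2,8) vs β=9 → FL=S FR=S RL=S RR=S
t=8: phase=(9,3,3,9) vs β=9 → FL=W FR=S RL=S RR=W
t=9: phase=(10,4,4,10) vs β=9 → FL=W FR=S RL=S RR=W
t=10: phase=(11,5,5,11) vs β=9 → FL=W FR=S RL=S RR=W
t=16: phase=(5,11,11,5) vs β=9 → FL=S FR=W RL=W RR=S


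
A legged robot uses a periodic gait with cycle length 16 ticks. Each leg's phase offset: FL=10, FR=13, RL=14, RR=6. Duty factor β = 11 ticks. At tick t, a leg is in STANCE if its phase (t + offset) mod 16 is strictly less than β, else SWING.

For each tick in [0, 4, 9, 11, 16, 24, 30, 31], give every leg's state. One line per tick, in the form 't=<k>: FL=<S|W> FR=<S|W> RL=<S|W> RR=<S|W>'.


t=0: FL=S FR=W RL=W RR=S
t=4: FL=W FR=S RL=S RR=S
t=9: FL=S FR=S RL=S RR=W
t=11: FL=S FR=S RL=S RR=S
t=16: FL=S FR=W RL=W RR=S
t=24: FL=S FR=S RL=S RR=W
t=30: FL=S FR=W RL=W RR=S
t=31: FL=S FR=W RL=W RR=S

t=0: phase=(10,13,14,6) vs β=11 → FL=S FR=W RL=W RR=S
t=4: phase=(14,1,2,10) vs β=11 → FL=W FR=S RL=S RR=S
t=9: phase=(3,6,7,15) vs β=11 → FL=S FR=S RL=S RR=W
t=11: phase=(5,8,9,1) vs β=11 → FL=S FR=S RL=S RR=S
t=16: phase=(10,13,14,6) vs β=11 → FL=S FR=W RL=W RR=S
t=24: phase=(2,5,6,14) vs β=11 → FL=S FR=S RL=S RR=W
t=30: phase=(8,11,12,4) vs β=11 → FL=S FR=W RL=W RR=S
t=31: phase=(9,12,13,5) vs β=11 → FL=S FR=W RL=W RR=S


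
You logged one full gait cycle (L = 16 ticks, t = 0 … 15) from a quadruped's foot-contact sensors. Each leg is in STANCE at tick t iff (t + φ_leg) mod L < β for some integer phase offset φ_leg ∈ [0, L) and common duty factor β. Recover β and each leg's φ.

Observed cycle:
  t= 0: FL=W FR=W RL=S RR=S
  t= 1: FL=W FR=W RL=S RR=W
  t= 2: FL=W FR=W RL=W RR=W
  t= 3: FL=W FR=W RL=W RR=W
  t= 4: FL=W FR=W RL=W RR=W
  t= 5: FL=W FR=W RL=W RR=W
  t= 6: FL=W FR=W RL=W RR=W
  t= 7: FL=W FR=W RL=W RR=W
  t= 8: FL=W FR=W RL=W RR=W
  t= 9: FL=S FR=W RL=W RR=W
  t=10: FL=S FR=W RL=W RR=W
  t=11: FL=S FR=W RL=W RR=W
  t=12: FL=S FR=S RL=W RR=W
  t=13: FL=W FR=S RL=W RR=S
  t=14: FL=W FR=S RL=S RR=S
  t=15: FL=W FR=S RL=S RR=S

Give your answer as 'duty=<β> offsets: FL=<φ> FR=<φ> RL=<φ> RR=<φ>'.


duty=4 offsets: FL=7 FR=4 RL=2 RR=3

duty β = stance ticks per leg = 4
FL: stance ticks = 4; W→S at t=9 → φ=7
FR: stance ticks = 4; W→S at t=12 → φ=4
RL: stance ticks = 4; W→S at t=14 → φ=2
RR: stance ticks = 4; W→S at t=13 → φ=3


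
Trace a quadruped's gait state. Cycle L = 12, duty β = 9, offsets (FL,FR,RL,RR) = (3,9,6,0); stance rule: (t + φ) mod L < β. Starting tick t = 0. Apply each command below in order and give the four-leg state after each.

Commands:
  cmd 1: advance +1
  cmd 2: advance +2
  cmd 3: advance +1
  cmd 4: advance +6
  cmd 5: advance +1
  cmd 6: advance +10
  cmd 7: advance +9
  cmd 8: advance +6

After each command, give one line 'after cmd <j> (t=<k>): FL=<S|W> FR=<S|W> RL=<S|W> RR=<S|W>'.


start t=0: FL=S FR=W RL=S RR=S
cmd 1: advance +1 → t=1, phase=(4,10,7,1) → FL=S FR=W RL=S RR=S
cmd 2: advance +2 → t=3, phase=(6,0,9,3) → FL=S FR=S RL=W RR=S
cmd 3: advance +1 → t=4, phase=(7,1,10,4) → FL=S FR=S RL=W RR=S
cmd 4: advance +6 → t=10, phase=(1,7,4,10) → FL=S FR=S RL=S RR=W
cmd 5: advance +1 → t=11, phase=(2,8,5,11) → FL=S FR=S RL=S RR=W
cmd 6: advance +10 → t=21, phase=(0,6,3,9) → FL=S FR=S RL=S RR=W
cmd 7: advance +9 → t=30, phase=(9,3,0,6) → FL=W FR=S RL=S RR=S
cmd 8: advance +6 → t=36, phase=(3,9,6,0) → FL=S FR=W RL=S RR=S

after cmd 1 (t=1): FL=S FR=W RL=S RR=S
after cmd 2 (t=3): FL=S FR=S RL=W RR=S
after cmd 3 (t=4): FL=S FR=S RL=W RR=S
after cmd 4 (t=10): FL=S FR=S RL=S RR=W
after cmd 5 (t=11): FL=S FR=S RL=S RR=W
after cmd 6 (t=21): FL=S FR=S RL=S RR=W
after cmd 7 (t=30): FL=W FR=S RL=S RR=S
after cmd 8 (t=36): FL=S FR=W RL=S RR=S


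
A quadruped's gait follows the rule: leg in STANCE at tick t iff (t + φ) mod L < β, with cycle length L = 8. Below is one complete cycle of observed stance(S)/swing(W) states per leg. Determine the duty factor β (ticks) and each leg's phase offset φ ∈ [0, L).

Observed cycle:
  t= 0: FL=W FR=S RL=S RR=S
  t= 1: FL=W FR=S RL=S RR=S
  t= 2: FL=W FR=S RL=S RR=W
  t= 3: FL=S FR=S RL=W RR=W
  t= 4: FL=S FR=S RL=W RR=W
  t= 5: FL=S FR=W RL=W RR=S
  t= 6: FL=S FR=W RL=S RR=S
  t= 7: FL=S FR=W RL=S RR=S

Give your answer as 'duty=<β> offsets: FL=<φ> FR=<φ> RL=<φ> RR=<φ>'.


duty β = stance ticks per leg = 5
FL: stance ticks = 5; W→S at t=3 → φ=5
FR: stance ticks = 5; W→S at t=0 → φ=0
RL: stance ticks = 5; W→S at t=6 → φ=2
RR: stance ticks = 5; W→S at t=5 → φ=3

duty=5 offsets: FL=5 FR=0 RL=2 RR=3


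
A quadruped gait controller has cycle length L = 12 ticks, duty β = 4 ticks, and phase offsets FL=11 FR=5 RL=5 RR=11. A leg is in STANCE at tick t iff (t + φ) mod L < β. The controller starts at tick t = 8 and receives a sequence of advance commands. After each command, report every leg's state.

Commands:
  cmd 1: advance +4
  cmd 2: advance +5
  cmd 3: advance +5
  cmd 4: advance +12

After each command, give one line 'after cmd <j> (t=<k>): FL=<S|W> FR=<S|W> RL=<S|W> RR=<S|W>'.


after cmd 1 (t=12): FL=W FR=W RL=W RR=W
after cmd 2 (t=17): FL=W FR=W RL=W RR=W
after cmd 3 (t=22): FL=W FR=S RL=S RR=W
after cmd 4 (t=34): FL=W FR=S RL=S RR=W

start t=8: FL=W FR=S RL=S RR=W
cmd 1: advance +4 → t=12, phase=(11,5,5,11) → FL=W FR=W RL=W RR=W
cmd 2: advance +5 → t=17, phase=(4,10,10,4) → FL=W FR=W RL=W RR=W
cmd 3: advance +5 → t=22, phase=(9,3,3,9) → FL=W FR=S RL=S RR=W
cmd 4: advance +12 → t=34, phase=(9,3,3,9) → FL=W FR=S RL=S RR=W


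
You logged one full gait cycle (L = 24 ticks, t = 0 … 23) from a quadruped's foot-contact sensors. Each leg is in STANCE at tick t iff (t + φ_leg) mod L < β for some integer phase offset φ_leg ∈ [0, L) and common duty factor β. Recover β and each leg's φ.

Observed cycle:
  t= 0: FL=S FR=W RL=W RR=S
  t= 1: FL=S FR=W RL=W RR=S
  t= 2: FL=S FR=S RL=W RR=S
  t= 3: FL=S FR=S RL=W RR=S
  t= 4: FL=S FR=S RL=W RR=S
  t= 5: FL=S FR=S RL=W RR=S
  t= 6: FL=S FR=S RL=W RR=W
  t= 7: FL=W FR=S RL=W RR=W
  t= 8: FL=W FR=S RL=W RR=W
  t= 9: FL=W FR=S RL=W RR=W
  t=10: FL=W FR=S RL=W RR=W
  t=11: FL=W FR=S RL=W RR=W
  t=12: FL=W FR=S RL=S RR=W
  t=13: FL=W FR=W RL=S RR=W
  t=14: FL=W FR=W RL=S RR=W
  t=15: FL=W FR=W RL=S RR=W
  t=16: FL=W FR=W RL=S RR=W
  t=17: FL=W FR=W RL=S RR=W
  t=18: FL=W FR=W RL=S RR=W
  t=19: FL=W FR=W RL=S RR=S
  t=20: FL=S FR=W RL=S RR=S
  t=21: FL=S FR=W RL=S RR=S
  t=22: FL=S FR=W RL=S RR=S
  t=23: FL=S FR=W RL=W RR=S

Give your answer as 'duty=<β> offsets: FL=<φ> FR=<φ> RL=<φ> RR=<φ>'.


duty=11 offsets: FL=4 FR=22 RL=12 RR=5

duty β = stance ticks per leg = 11
FL: stance ticks = 11; W→S at t=20 → φ=4
FR: stance ticks = 11; W→S at t=2 → φ=22
RL: stance ticks = 11; W→S at t=12 → φ=12
RR: stance ticks = 11; W→S at t=19 → φ=5


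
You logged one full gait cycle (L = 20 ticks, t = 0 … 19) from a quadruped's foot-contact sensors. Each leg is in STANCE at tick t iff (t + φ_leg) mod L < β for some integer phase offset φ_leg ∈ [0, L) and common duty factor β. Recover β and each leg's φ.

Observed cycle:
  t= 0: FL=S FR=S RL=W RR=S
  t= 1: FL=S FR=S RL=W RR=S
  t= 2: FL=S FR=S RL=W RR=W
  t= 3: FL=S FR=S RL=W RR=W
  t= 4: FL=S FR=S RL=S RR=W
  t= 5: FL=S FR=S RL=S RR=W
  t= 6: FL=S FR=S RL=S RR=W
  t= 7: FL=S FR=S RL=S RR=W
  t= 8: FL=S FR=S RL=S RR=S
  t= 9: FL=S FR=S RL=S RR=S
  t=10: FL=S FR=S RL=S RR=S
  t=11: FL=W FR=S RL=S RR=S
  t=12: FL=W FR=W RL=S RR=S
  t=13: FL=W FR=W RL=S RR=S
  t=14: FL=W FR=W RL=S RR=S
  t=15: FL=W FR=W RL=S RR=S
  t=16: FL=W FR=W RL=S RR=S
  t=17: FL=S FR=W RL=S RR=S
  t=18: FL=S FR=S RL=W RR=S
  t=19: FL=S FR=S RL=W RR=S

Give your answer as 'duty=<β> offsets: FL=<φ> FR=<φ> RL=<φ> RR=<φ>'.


duty=14 offsets: FL=3 FR=2 RL=16 RR=12

duty β = stance ticks per leg = 14
FL: stance ticks = 14; W→S at t=17 → φ=3
FR: stance ticks = 14; W→S at t=18 → φ=2
RL: stance ticks = 14; W→S at t=4 → φ=16
RR: stance ticks = 14; W→S at t=8 → φ=12


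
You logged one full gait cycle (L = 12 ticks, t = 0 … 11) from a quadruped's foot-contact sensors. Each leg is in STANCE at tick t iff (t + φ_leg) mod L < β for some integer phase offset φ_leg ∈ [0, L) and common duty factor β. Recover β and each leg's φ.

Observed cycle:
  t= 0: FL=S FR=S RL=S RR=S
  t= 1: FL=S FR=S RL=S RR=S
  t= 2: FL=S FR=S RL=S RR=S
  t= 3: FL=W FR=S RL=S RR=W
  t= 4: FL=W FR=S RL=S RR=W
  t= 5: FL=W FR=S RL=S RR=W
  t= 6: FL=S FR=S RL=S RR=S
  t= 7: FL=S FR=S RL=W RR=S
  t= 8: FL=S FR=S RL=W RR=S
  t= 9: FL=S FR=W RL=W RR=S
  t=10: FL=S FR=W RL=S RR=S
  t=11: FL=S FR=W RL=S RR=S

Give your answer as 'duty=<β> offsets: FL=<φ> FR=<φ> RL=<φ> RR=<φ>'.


duty β = stance ticks per leg = 9
FL: stance ticks = 9; W→S at t=6 → φ=6
FR: stance ticks = 9; W→S at t=0 → φ=0
RL: stance ticks = 9; W→S at t=10 → φ=2
RR: stance ticks = 9; W→S at t=6 → φ=6

duty=9 offsets: FL=6 FR=0 RL=2 RR=6


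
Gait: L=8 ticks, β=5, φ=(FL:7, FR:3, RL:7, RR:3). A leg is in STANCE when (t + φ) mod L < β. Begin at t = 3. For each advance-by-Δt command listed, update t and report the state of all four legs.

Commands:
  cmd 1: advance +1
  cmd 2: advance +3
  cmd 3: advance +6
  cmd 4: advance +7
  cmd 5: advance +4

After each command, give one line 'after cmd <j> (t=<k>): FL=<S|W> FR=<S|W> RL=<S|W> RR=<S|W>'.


after cmd 1 (t=4): FL=S FR=W RL=S RR=W
after cmd 2 (t=7): FL=W FR=S RL=W RR=S
after cmd 3 (t=13): FL=S FR=S RL=S RR=S
after cmd 4 (t=20): FL=S FR=W RL=S RR=W
after cmd 5 (t=24): FL=W FR=S RL=W RR=S

start t=3: FL=S FR=W RL=S RR=W
cmd 1: advance +1 → t=4, phase=(3,7,3,7) → FL=S FR=W RL=S RR=W
cmd 2: advance +3 → t=7, phase=(6,2,6,2) → FL=W FR=S RL=W RR=S
cmd 3: advance +6 → t=13, phase=(4,0,4,0) → FL=S FR=S RL=S RR=S
cmd 4: advance +7 → t=20, phase=(3,7,3,7) → FL=S FR=W RL=S RR=W
cmd 5: advance +4 → t=24, phase=(7,3,7,3) → FL=W FR=S RL=W RR=S


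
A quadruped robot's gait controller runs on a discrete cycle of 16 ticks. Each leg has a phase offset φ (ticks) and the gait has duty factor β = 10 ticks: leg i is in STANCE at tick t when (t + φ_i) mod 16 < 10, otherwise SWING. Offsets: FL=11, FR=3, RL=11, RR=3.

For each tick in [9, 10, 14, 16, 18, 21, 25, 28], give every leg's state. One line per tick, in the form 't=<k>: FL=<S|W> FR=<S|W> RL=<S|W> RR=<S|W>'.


t=9: phase=(4,12,4,12) vs β=10 → FL=S FR=W RL=S RR=W
t=10: phase=(5,13,5,13) vs β=10 → FL=S FR=W RL=S RR=W
t=14: phase=(9,1,9,1) vs β=10 → FL=S FR=S RL=S RR=S
t=16: phase=(11,3,11,3) vs β=10 → FL=W FR=S RL=W RR=S
t=18: phase=(13,5,13,5) vs β=10 → FL=W FR=S RL=W RR=S
t=21: phase=(0,8,0,8) vs β=10 → FL=S FR=S RL=S RR=S
t=25: phase=(4,12,4,12) vs β=10 → FL=S FR=W RL=S RR=W
t=28: phase=(7,15,7,15) vs β=10 → FL=S FR=W RL=S RR=W

t=9: FL=S FR=W RL=S RR=W
t=10: FL=S FR=W RL=S RR=W
t=14: FL=S FR=S RL=S RR=S
t=16: FL=W FR=S RL=W RR=S
t=18: FL=W FR=S RL=W RR=S
t=21: FL=S FR=S RL=S RR=S
t=25: FL=S FR=W RL=S RR=W
t=28: FL=S FR=W RL=S RR=W


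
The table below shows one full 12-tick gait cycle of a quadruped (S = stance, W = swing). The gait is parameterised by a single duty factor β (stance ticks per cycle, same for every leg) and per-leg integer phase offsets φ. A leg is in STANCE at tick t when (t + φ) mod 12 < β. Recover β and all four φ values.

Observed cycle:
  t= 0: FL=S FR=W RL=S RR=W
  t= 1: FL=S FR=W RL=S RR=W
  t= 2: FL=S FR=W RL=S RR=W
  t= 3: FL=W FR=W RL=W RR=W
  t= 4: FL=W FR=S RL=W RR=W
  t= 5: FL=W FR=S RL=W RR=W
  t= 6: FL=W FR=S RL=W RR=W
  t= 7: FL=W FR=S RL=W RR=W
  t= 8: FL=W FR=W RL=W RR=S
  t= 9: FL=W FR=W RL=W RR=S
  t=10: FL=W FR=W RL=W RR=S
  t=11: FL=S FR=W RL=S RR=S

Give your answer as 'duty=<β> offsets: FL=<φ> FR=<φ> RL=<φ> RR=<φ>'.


duty=4 offsets: FL=1 FR=8 RL=1 RR=4

duty β = stance ticks per leg = 4
FL: stance ticks = 4; W→S at t=11 → φ=1
FR: stance ticks = 4; W→S at t=4 → φ=8
RL: stance ticks = 4; W→S at t=11 → φ=1
RR: stance ticks = 4; W→S at t=8 → φ=4
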